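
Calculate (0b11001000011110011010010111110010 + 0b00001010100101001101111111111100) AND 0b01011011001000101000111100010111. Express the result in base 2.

0b1010011000000101000010100000110

Add column by column in base 2, right to left:
  0+0 = 0
  1+0 = 1
  0+1 = 1
  0+1 = 1
  1+1 = 0 carry 1
  1+1+1 = 1 carry 1
  1+1+1 = 1 carry 1
  1+1+1 = 1 carry 1
  1+1+1 = 1 carry 1
  0+1+1 = 0 carry 1
  1+1+1 = 1 carry 1
  0+1+1 = 0 carry 1
  0+1+1 = 0 carry 1
  1+0+1 = 0 carry 1
  0+1+1 = 0 carry 1
  1+1+1 = 1 carry 1
  1+0+1 = 0 carry 1
  0+0+1 = 1
  0+1 = 1
  1+0 = 1
  1+1 = 0 carry 1
  1+0+1 = 0 carry 1
  1+0+1 = 0 carry 1
  0+1+1 = 0 carry 1
  0+0+1 = 1
  0+1 = 1
  0+0 = 0
  1+1 = 0 carry 1
  0+0+1 = 1
  0+0 = 0
  1+0 = 1
  1+0 = 1
Sum = 0b11010011000011101000010111101110; now AND with 0b01011011001000101000111100010111:
  11010011000011101000010111101110
& 01011011001000101000111100010111
= 01010011000000101000010100000110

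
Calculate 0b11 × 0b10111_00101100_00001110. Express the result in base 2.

0b10001011000010000101010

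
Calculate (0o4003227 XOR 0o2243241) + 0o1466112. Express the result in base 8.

0o7726200

First 0o4003227 XOR 0o2243241 = 0o6240066.
Add column by column in base 8, right to left:
  6+2 = 0 carry 1
  6+1+1 = 0 carry 1
  0+1+1 = 2
  0+6 = 6
  4+6 = 2 carry 1
  2+4+1 = 7
  6+1 = 7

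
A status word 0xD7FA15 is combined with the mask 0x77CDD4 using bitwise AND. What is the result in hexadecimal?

AND each hex digit independently (no carries):
  D&7=5, 7&7=7, F&C=C, A&D=8, 1&D=1, 5&4=4

0x57C814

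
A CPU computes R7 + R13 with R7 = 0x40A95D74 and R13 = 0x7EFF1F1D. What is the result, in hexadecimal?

0xBFA87C91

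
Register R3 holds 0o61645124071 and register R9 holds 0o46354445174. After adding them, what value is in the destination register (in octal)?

0o130221571265

Add column by column in base 8, right to left:
  1+4 = 5
  7+7 = 6 carry 1
  0+1+1 = 2
  4+5 = 1 carry 1
  2+4+1 = 7
  1+4 = 5
  5+4 = 1 carry 1
  4+5+1 = 2 carry 1
  6+3+1 = 2 carry 1
  1+6+1 = 0 carry 1
  6+4+1 = 3 carry 1
  final carry 1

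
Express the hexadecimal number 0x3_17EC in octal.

Expand each hex digit to 4 bits: 3=0011 1=0001 7=0111 E=1110 C=1100.
Group the bits in threes: 110 001 011 111 101 100 → 613754.

0o613754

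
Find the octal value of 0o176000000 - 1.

0o175777777

The trailing 6 digits are 0, so subtracting 1 borrows through: they become 7 and the next digit up decrements.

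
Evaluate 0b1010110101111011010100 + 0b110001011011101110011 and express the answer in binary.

Add column by column in base 2, right to left:
  0+1 = 1
  0+1 = 1
  1+0 = 1
  0+0 = 0
  1+1 = 0 carry 1
  0+1+1 = 0 carry 1
  1+1+1 = 1 carry 1
  1+0+1 = 0 carry 1
  0+1+1 = 0 carry 1
  1+1+1 = 1 carry 1
  1+1+1 = 1 carry 1
  1+0+1 = 0 carry 1
  1+1+1 = 1 carry 1
  0+1+1 = 0 carry 1
  1+0+1 = 0 carry 1
  0+1+1 = 0 carry 1
  1+0+1 = 0 carry 1
  1+0+1 = 0 carry 1
  0+0+1 = 1
  1+1 = 0 carry 1
  0+1+1 = 0 carry 1
  1+0+1 = 0 carry 1
  final carry 1

0b10001000001011001000111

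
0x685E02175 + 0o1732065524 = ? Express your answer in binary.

0x685E02175 = 0b11010000101111000000010000101110101 in binary.
0o1732065524 = 0b1111011010000110101101010100 in binary.
Add column by column in base 2, right to left:
  1+0 = 1
  0+0 = 0
  1+1 = 0 carry 1
  0+0+1 = 1
  1+1 = 0 carry 1
  1+0+1 = 0 carry 1
  1+1+1 = 1 carry 1
  0+0+1 = 1
  1+1 = 0 carry 1
  0+1+1 = 0 carry 1
  0+0+1 = 1
  0+1 = 1
  0+0 = 0
  1+1 = 0 carry 1
  0+1+1 = 0 carry 1
  0+0+1 = 1
  0+0 = 0
  0+0 = 0
  0+0 = 0
  0+1 = 1
  0+0 = 0
  1+1 = 0 carry 1
  1+1+1 = 1 carry 1
  1+0+1 = 0 carry 1
  1+1+1 = 1 carry 1
  0+1+1 = 0 carry 1
  1+1+1 = 1 carry 1
  0+1+1 = 0 carry 1
  0+0+1 = 1
  0+0 = 0
  0+0 = 0
  1+0 = 1
  0+0 = 0
  1+0 = 1
  1+0 = 1

0b11010010101010010001000110011001001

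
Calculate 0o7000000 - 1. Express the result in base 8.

0o6777777

The trailing 6 digits are 0, so subtracting 1 borrows through: they become 7 and the next digit up decrements.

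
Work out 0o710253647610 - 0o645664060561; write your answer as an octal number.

0o42367567027

Subtract column by column in base 8:
  0-1 → 7 (borrow)
  1-6-1 → 2 (borrow)
  6-5-1 → 0
  7-0 → 7
  4-6 → 6 (borrow)
  6-0-1 → 5
  3-4 → 7 (borrow)
  5-6-1 → 6 (borrow)
  2-6-1 → 3 (borrow)
  0-5-1 → 2 (borrow)
  1-4-1 → 4 (borrow)
  7-6-1 → 0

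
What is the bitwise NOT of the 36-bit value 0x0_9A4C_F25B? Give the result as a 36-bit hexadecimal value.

0xF65B30DA4

Each hex digit d becomes F−d:
  0→F, 9→6, A→5, 4→B, C→3, F→0, 2→D, 5→A, B→4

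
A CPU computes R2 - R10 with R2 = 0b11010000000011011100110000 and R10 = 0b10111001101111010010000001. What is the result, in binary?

0b10110010100001010101111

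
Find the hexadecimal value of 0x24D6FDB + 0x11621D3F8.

0x1186F43D3

Add column by column in base 16, right to left:
  B+8 = 3 carry 1
  D+F+1 = D carry 1
  F+3+1 = 3 carry 1
  6+D+1 = 4 carry 1
  D+1+1 = F
  4+2 = 6
  2+6 = 8
  0+1 = 1
  0+1 = 1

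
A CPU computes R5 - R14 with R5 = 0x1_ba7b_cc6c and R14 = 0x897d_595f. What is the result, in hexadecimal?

0x130fe730d

Subtract column by column in base 16:
  c-f → d (borrow)
  6-5-1 → 0
  c-9 → 3
  c-5 → 7
  b-d → e (borrow)
  7-7-1 → f (borrow)
  a-9-1 → 0
  b-8 → 3
  1-0 → 1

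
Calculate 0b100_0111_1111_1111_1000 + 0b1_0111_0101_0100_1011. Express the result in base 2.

Add column by column in base 2, right to left:
  0+1 = 1
  0+1 = 1
  0+0 = 0
  1+1 = 0 carry 1
  1+0+1 = 0 carry 1
  1+0+1 = 0 carry 1
  1+1+1 = 1 carry 1
  1+0+1 = 0 carry 1
  1+1+1 = 1 carry 1
  1+0+1 = 0 carry 1
  1+1+1 = 1 carry 1
  1+0+1 = 0 carry 1
  1+1+1 = 1 carry 1
  1+1+1 = 1 carry 1
  1+1+1 = 1 carry 1
  0+0+1 = 1
  0+1 = 1
  0+0 = 0
  1+0 = 1

0b1011111010101000011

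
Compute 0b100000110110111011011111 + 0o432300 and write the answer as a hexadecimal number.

0x85A39F

0b100000110110111011011111 = 0x836EDF in hexadecimal.
0o432300 = 0x234C0 in hexadecimal.
Add column by column in base 16, right to left:
  F+0 = F
  D+C = 9 carry 1
  E+4+1 = 3 carry 1
  6+3+1 = A
  3+2 = 5
  8+0 = 8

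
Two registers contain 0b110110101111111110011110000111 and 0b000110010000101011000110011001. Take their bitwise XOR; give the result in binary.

XOR bit by bit (1 where the bits differ):
  110110101111111110011110000111
^ 000110010000101011000110011001
= 110000111111010101011000011110

0b110000111111010101011000011110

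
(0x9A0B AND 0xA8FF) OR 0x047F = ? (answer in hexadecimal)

0x9A0B AND 0xA8FF = 0x880B.
Then OR with 0x047F.

0x8C7F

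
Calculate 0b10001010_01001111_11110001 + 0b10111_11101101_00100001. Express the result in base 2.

0b101000100011110100010010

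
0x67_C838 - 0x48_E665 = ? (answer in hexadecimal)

Subtract column by column in base 16:
  8-5 → 3
  3-6 → D (borrow)
  8-6-1 → 1
  C-E → E (borrow)
  7-8-1 → E (borrow)
  6-4-1 → 1

0x1EE1D3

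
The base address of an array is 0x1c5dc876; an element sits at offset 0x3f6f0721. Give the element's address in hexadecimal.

0x5bcccf97

Add column by column in base 16, right to left:
  6+1 = 7
  7+2 = 9
  8+7 = f
  c+0 = c
  d+f = c carry 1
  5+6+1 = c
  c+f = b carry 1
  1+3+1 = 5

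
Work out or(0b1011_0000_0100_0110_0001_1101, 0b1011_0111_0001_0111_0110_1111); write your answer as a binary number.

OR bit by bit (1 where either bit is 1):
  101100000100011000011101
| 101101110001011101101111
= 101101110101011101111111

0b101101110101011101111111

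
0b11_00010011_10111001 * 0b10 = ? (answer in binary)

0b1100010011101110010

Multiply each base-2 digit by 2, carrying:
  1×2 = 2 → write 0 carry 1
  0×2+1 = 1 → write 1
  0×2 = 0 → write 0
  1×2 = 2 → write 0 carry 1
  1×2+1 = 3 → write 1 carry 1
  1×2+1 = 3 → write 1 carry 1
  0×2+1 = 1 → write 1
  1×2 = 2 → write 0 carry 1
  1×2+1 = 3 → write 1 carry 1
  1×2+1 = 3 → write 1 carry 1
  0×2+1 = 1 → write 1
  0×2 = 0 → write 0
  1×2 = 2 → write 0 carry 1
  0×2+1 = 1 → write 1
  0×2 = 0 → write 0
  0×2 = 0 → write 0
  1×2 = 2 → write 0 carry 1
  1×2+1 = 3 → write 1 carry 1
  remaining carry: 1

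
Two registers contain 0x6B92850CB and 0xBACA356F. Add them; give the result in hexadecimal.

0x773F2863A

Add column by column in base 16, right to left:
  B+F = A carry 1
  C+6+1 = 3 carry 1
  0+5+1 = 6
  5+3 = 8
  8+A = 2 carry 1
  2+C+1 = F
  9+A = 3 carry 1
  B+B+1 = 7 carry 1
  6+0+1 = 7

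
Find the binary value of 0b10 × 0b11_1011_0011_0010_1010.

Multiply each base-2 digit by 2, carrying:
  0×2 = 0 → write 0
  1×2 = 2 → write 0 carry 1
  0×2+1 = 1 → write 1
  1×2 = 2 → write 0 carry 1
  0×2+1 = 1 → write 1
  1×2 = 2 → write 0 carry 1
  0×2+1 = 1 → write 1
  0×2 = 0 → write 0
  1×2 = 2 → write 0 carry 1
  1×2+1 = 3 → write 1 carry 1
  0×2+1 = 1 → write 1
  0×2 = 0 → write 0
  1×2 = 2 → write 0 carry 1
  1×2+1 = 3 → write 1 carry 1
  0×2+1 = 1 → write 1
  1×2 = 2 → write 0 carry 1
  1×2+1 = 3 → write 1 carry 1
  1×2+1 = 3 → write 1 carry 1
  remaining carry: 1

0b1110110011001010100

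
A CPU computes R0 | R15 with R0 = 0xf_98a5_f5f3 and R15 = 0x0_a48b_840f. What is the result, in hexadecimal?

OR each hex digit independently (no carries):
  f|0=f, 9|a=b, 8|4=c, a|8=a, 5|b=f, f|8=f, 5|4=5, f|0=f, 3|f=f

0xfbcaff5ff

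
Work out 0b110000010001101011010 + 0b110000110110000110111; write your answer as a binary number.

0b1100001000111110010001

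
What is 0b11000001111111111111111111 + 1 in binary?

0b11000010000000000000000000

The trailing 19 digits are 1 (max in base 2), so adding 1 cascades: they roll to 0 and the next digit up increments.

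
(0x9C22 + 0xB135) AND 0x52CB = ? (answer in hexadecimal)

0x4043

Add column by column in base 16, right to left:
  2+5 = 7
  2+3 = 5
  C+1 = D
  9+B = 4 carry 1
  final carry 1
Sum = 0x14D57; now AND with 0x52CB:
  1&0=0, 4&5=4, D&2=0, 5&C=4, 7&B=3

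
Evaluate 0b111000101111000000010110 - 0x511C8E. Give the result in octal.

0o44351610

0b111000101111000000010110 = 0o70570026 in octal.
0x511C8E = 0o24216216 in octal.
Subtract column by column in base 8:
  6-6 → 0
  2-1 → 1
  0-2 → 6 (borrow)
  0-6-1 → 1 (borrow)
  7-1-1 → 5
  5-2 → 3
  0-4 → 4 (borrow)
  7-2-1 → 4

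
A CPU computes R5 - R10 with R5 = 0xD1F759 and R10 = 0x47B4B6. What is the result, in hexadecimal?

Subtract column by column in base 16:
  9-6 → 3
  5-B → A (borrow)
  7-4-1 → 2
  F-B → 4
  1-7 → A (borrow)
  D-4-1 → 8

0x8A42A3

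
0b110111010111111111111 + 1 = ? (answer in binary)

The trailing 12 digits are 1 (max in base 2), so adding 1 cascades: they roll to 0 and the next digit up increments.

0b110111011000000000000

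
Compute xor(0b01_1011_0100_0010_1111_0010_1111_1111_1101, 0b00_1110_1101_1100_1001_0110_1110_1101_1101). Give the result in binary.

0b0101011001111001100100000100100000

XOR bit by bit (1 where the bits differ):
  0110110100001011110010111111111101
^ 0011101101110010010110111011011101
= 0101011001111001100100000100100000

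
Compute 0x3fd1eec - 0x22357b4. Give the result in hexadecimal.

0x1d9c738

Subtract column by column in base 16:
  c-4 → 8
  e-b → 3
  e-7 → 7
  1-5 → c (borrow)
  d-3-1 → 9
  f-2 → d
  3-2 → 1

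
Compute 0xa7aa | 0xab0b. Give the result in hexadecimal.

0xafab

OR each hex digit independently (no carries):
  a|a=a, 7|b=f, a|0=a, a|b=b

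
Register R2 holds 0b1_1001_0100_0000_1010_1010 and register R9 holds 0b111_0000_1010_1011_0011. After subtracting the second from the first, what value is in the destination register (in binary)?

Subtract column by column in base 2:
  0-1 → 1 (borrow)
  1-1-1 → 1 (borrow)
  0-0-1 → 1 (borrow)
  1-0-1 → 0
  0-1 → 1 (borrow)
  1-1-1 → 1 (borrow)
  0-0-1 → 1 (borrow)
  1-1-1 → 1 (borrow)
  0-0-1 → 1 (borrow)
  0-1-1 → 0 (borrow)
  0-0-1 → 1 (borrow)
  0-1-1 → 0 (borrow)
  0-0-1 → 1 (borrow)
  0-0-1 → 1 (borrow)
  1-0-1 → 0
  0-0 → 0
  1-1 → 0
  0-1 → 1 (borrow)
  0-1-1 → 0 (borrow)
  1-0-1 → 0
  1-0 → 1

0b100100011010111110111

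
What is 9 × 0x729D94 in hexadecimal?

0x4078A34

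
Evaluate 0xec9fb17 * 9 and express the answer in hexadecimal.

Multiply each base-16 digit by 9, carrying:
  7×9 = 63 → write f carry 3
  1×9+3 = 12 → write c
  b×9 = 99 → write 3 carry 6
  f×9+6 = 141 → write d carry 8
  9×9+8 = 89 → write 9 carry 5
  c×9+5 = 113 → write 1 carry 7
  e×9+7 = 133 → write 5 carry 8
  remaining carry: 8

0x8519d3cf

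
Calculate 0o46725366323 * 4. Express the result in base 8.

Multiply each base-8 digit by 4, carrying:
  3×4 = 12 → write 4 carry 1
  2×4+1 = 9 → write 1 carry 1
  3×4+1 = 13 → write 5 carry 1
  6×4+1 = 25 → write 1 carry 3
  6×4+3 = 27 → write 3 carry 3
  3×4+3 = 15 → write 7 carry 1
  5×4+1 = 21 → write 5 carry 2
  2×4+2 = 10 → write 2 carry 1
  7×4+1 = 29 → write 5 carry 3
  6×4+3 = 27 → write 3 carry 3
  4×4+3 = 19 → write 3 carry 2
  remaining carry: 2

0o233525731514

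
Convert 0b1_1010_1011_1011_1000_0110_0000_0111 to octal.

Group the bits in threes: 011 010 101 110 111 000 011 000 000 111 → 3256703007.

0o3256703007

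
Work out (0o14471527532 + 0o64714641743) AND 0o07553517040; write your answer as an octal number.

0o1402111040

Add column by column in base 8, right to left:
  2+3 = 5
  3+4 = 7
  5+7 = 4 carry 1
  7+1+1 = 1 carry 1
  2+4+1 = 7
  5+6 = 3 carry 1
  1+4+1 = 6
  7+1 = 0 carry 1
  4+7+1 = 4 carry 1
  4+4+1 = 1 carry 1
  1+6+1 = 0 carry 1
  final carry 1
Sum = 0o101406371475; now AND with 0o07553517040:
  1&0=0, 0&0=0, 1&7=1, 4&5=4, 0&5=0, 6&3=2, 3&5=1, 7&1=1, 1&7=1, 4&0=0, 7&4=4, 5&0=0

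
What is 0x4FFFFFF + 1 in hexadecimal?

0x5000000

The trailing 6 digits are F (max in base 16), so adding 1 cascades: they roll to 0 and the next digit up increments.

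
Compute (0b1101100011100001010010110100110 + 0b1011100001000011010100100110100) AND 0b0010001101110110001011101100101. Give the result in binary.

0b100100100000011001000000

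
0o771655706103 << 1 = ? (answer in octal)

0o1763533614206

1 bits is not a whole number of base-8 digits; in binary: 111111001110101101111000110001000011 << 1 = 1111110011101011011110001100010000110.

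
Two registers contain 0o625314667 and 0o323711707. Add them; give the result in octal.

Add column by column in base 8, right to left:
  7+7 = 6 carry 1
  6+0+1 = 7
  6+7 = 5 carry 1
  4+1+1 = 6
  1+1 = 2
  3+7 = 2 carry 1
  5+3+1 = 1 carry 1
  2+2+1 = 5
  6+3 = 1 carry 1
  final carry 1

0o1151226576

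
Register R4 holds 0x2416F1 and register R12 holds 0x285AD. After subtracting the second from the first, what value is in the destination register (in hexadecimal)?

Subtract column by column in base 16:
  1-D → 4 (borrow)
  F-A-1 → 4
  6-5 → 1
  1-8 → 9 (borrow)
  4-2-1 → 1
  2-0 → 2

0x219144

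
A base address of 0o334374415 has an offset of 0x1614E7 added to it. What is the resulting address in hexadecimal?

0o334374415 = 0x371F90D in hexadecimal.
Add column by column in base 16, right to left:
  D+7 = 4 carry 1
  0+E+1 = F
  9+4 = D
  F+1 = 0 carry 1
  1+6+1 = 8
  7+1 = 8
  3+0 = 3

0x3880DF4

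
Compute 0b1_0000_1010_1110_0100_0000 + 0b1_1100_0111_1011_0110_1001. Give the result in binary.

0b1011010010100110101001

Add column by column in base 2, right to left:
  0+1 = 1
  0+0 = 0
  0+0 = 0
  0+1 = 1
  0+0 = 0
  0+1 = 1
  1+1 = 0 carry 1
  0+0+1 = 1
  0+1 = 1
  1+1 = 0 carry 1
  1+0+1 = 0 carry 1
  1+1+1 = 1 carry 1
  0+1+1 = 0 carry 1
  1+1+1 = 1 carry 1
  0+1+1 = 0 carry 1
  1+0+1 = 0 carry 1
  0+0+1 = 1
  0+0 = 0
  0+1 = 1
  0+1 = 1
  1+1 = 0 carry 1
  final carry 1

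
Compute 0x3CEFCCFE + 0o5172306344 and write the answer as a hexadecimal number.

0o5172306344 = 0x29E98CE4 in hexadecimal.
Add column by column in base 16, right to left:
  E+4 = 2 carry 1
  F+E+1 = E carry 1
  C+C+1 = 9 carry 1
  C+8+1 = 5 carry 1
  F+9+1 = 9 carry 1
  E+E+1 = D carry 1
  C+9+1 = 6 carry 1
  3+2+1 = 6

0x66D959E2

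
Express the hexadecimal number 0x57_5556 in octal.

0o25652526

Expand each hex digit to 4 bits: 5=0101 7=0111 5=0101 5=0101 5=0101 6=0110.
Group the bits in threes: 010 101 110 101 010 101 010 110 → 25652526.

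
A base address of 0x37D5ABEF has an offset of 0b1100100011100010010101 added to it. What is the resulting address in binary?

0b111000000001111110010010000100

0x37D5ABEF = 0b110111110101011010101111101111 in binary.
Add column by column in base 2, right to left:
  1+1 = 0 carry 1
  1+0+1 = 0 carry 1
  1+1+1 = 1 carry 1
  1+0+1 = 0 carry 1
  0+1+1 = 0 carry 1
  1+0+1 = 0 carry 1
  1+0+1 = 0 carry 1
  1+1+1 = 1 carry 1
  1+0+1 = 0 carry 1
  1+0+1 = 0 carry 1
  0+0+1 = 1
  1+1 = 0 carry 1
  0+1+1 = 0 carry 1
  1+1+1 = 1 carry 1
  0+0+1 = 1
  1+0 = 1
  1+0 = 1
  0+1 = 1
  1+0 = 1
  0+0 = 0
  1+1 = 0 carry 1
  0+1+1 = 0 carry 1
  1+0+1 = 0 carry 1
  1+0+1 = 0 carry 1
  1+0+1 = 0 carry 1
  1+0+1 = 0 carry 1
  1+0+1 = 0 carry 1
  0+0+1 = 1
  1+0 = 1
  1+0 = 1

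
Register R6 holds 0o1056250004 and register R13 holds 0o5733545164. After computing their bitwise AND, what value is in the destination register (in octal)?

0o1012040004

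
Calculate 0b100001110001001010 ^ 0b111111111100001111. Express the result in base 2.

0b011110001101000101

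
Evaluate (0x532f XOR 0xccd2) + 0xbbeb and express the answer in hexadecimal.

First 0x532f XOR 0xccd2 = 0x9ffd.
Add column by column in base 16, right to left:
  d+b = 8 carry 1
  f+e+1 = e carry 1
  f+b+1 = b carry 1
  9+b+1 = 5 carry 1
  final carry 1

0x15be8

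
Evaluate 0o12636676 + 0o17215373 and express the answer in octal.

Add column by column in base 8, right to left:
  6+3 = 1 carry 1
  7+7+1 = 7 carry 1
  6+3+1 = 2 carry 1
  6+5+1 = 4 carry 1
  3+1+1 = 5
  6+2 = 0 carry 1
  2+7+1 = 2 carry 1
  1+1+1 = 3

0o32054271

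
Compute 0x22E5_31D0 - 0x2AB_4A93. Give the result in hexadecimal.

0x2039E73D

Subtract column by column in base 16:
  0-3 → D (borrow)
  D-9-1 → 3
  1-A → 7 (borrow)
  3-4-1 → E (borrow)
  5-B-1 → 9 (borrow)
  E-A-1 → 3
  2-2 → 0
  2-0 → 2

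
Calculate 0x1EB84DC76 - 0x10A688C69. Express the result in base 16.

Subtract column by column in base 16:
  6-9 → D (borrow)
  7-6-1 → 0
  C-C → 0
  D-8 → 5
  4-8 → C (borrow)
  8-6-1 → 1
  B-A → 1
  E-0 → E
  1-1 → 0

0xE11C500D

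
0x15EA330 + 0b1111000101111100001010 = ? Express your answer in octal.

0x15EA330 = 0o127521460 in octal.
0b1111000101111100001010 = 0o17057412 in octal.
Add column by column in base 8, right to left:
  0+2 = 2
  6+1 = 7
  4+4 = 0 carry 1
  1+7+1 = 1 carry 1
  2+5+1 = 0 carry 1
  5+0+1 = 6
  7+7 = 6 carry 1
  2+1+1 = 4
  1+0 = 1

0o146601072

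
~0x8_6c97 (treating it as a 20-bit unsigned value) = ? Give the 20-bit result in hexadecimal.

0x79368

Each hex digit d becomes f−d:
  8→7, 6→9, c→3, 9→6, 7→8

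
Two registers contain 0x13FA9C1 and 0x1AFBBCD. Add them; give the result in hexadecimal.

Add column by column in base 16, right to left:
  1+D = E
  C+C = 8 carry 1
  9+B+1 = 5 carry 1
  A+B+1 = 6 carry 1
  F+F+1 = F carry 1
  3+A+1 = E
  1+1 = 2

0x2EF658E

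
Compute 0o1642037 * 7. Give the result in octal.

0o14556331

Multiply each base-8 digit by 7, carrying:
  7×7 = 49 → write 1 carry 6
  3×7+6 = 27 → write 3 carry 3
  0×7+3 = 3 → write 3
  2×7 = 14 → write 6 carry 1
  4×7+1 = 29 → write 5 carry 3
  6×7+3 = 45 → write 5 carry 5
  1×7+5 = 12 → write 4 carry 1
  remaining carry: 1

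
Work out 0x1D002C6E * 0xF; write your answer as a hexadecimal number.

Multiply each base-16 digit by 15, carrying:
  E×15 = 210 → write 2 carry 13
  6×15+13 = 103 → write 7 carry 6
  C×15+6 = 186 → write A carry 11
  2×15+11 = 41 → write 9 carry 2
  0×15+2 = 2 → write 2
  0×15 = 0 → write 0
  D×15 = 195 → write 3 carry 12
  1×15+12 = 27 → write B carry 1
  remaining carry: 1

0x1B3029A72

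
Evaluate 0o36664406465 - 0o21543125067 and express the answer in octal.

Subtract column by column in base 8:
  5-7 → 6 (borrow)
  6-6-1 → 7 (borrow)
  4-0-1 → 3
  6-5 → 1
  0-2 → 6 (borrow)
  4-1-1 → 2
  4-3 → 1
  6-4 → 2
  6-5 → 1
  6-1 → 5
  3-2 → 1

0o15121261376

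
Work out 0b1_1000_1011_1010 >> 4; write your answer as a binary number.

0b110001011

Right shift by 4: drop the 4 least-significant bits.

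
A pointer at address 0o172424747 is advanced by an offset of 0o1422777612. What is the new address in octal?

0o1615424561

Add column by column in base 8, right to left:
  7+2 = 1 carry 1
  4+1+1 = 6
  7+6 = 5 carry 1
  4+7+1 = 4 carry 1
  2+7+1 = 2 carry 1
  4+7+1 = 4 carry 1
  2+2+1 = 5
  7+2 = 1 carry 1
  1+4+1 = 6
  0+1 = 1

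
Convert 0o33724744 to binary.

Each octal digit is 3 bits: 3=011 3=011 7=111 2=010 4=100 7=111 4=100 4=100.

0b11011111010100111100100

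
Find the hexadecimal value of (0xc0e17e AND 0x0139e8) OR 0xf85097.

0xc0e17e AND 0x0139e8 = 0x002168.
Then OR with 0xf85097.

0xf871ff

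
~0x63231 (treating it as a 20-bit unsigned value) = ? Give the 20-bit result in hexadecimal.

0x9cdce

Each hex digit d becomes f−d:
  6→9, 3→c, 2→d, 3→c, 1→e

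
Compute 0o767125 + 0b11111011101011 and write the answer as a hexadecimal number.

0x42D40

0o767125 = 0x3EE55 in hexadecimal.
0b11111011101011 = 0x3EEB in hexadecimal.
Add column by column in base 16, right to left:
  5+B = 0 carry 1
  5+E+1 = 4 carry 1
  E+E+1 = D carry 1
  E+3+1 = 2 carry 1
  3+0+1 = 4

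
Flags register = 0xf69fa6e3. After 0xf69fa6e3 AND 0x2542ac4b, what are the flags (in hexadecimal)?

AND each hex digit independently (no carries):
  f&2=2, 6&5=4, 9&4=0, f&2=2, a&a=a, 6&c=4, e&4=4, 3&b=3

0x2402a443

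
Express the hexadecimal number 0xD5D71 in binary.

Expand each hex digit to 4 bits: D=1101 5=0101 D=1101 7=0111 1=0001.

0b11010101110101110001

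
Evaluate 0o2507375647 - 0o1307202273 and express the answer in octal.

Subtract column by column in base 8:
  7-3 → 4
  4-7 → 5 (borrow)
  6-2-1 → 3
  5-2 → 3
  7-0 → 7
  3-2 → 1
  7-7 → 0
  0-0 → 0
  5-3 → 2
  2-1 → 1

0o1200173354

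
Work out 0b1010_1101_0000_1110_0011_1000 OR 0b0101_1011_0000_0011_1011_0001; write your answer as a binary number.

0b111111110000111110111001

OR bit by bit (1 where either bit is 1):
  101011010000111000111000
| 010110110000001110110001
= 111111110000111110111001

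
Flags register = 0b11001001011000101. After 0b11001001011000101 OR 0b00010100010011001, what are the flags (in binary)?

0b11011101011011101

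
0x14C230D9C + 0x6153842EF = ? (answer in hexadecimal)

0x7615B508B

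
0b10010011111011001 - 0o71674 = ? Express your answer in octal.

0o132035

0b10010011111011001 = 0o223731 in octal.
Subtract column by column in base 8:
  1-4 → 5 (borrow)
  3-7-1 → 3 (borrow)
  7-6-1 → 0
  3-1 → 2
  2-7 → 3 (borrow)
  2-0-1 → 1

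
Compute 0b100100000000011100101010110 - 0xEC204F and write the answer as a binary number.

0b11100101000001100100000111

0xEC204F = 0b111011000010000001001111 in binary.
Subtract column by column in base 2:
  0-1 → 1 (borrow)
  1-1-1 → 1 (borrow)
  1-1-1 → 1 (borrow)
  0-1-1 → 0 (borrow)
  1-0-1 → 0
  0-0 → 0
  1-1 → 0
  0-0 → 0
  1-0 → 1
  0-0 → 0
  0-0 → 0
  1-0 → 1
  1-0 → 1
  1-1 → 0
  0-0 → 0
  0-0 → 0
  0-0 → 0
  0-0 → 0
  0-1 → 1 (borrow)
  0-1-1 → 0 (borrow)
  0-0-1 → 1 (borrow)
  0-1-1 → 0 (borrow)
  0-1-1 → 0 (borrow)
  1-1-1 → 1 (borrow)
  0-0-1 → 1 (borrow)
  0-0-1 → 1 (borrow)
  1-0-1 → 0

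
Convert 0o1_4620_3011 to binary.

Each octal digit is 3 bits: 1=001 4=100 6=110 2=010 0=000 3=011 0=000 1=001 1=001.

0b1100110010000011000001001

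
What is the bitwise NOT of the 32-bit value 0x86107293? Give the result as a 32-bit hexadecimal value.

Each hex digit d becomes F−d:
  8→7, 6→9, 1→E, 0→F, 7→8, 2→D, 9→6, 3→C

0x79EF8D6C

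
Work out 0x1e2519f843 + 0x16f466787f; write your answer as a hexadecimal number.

0x35198070c2

Add column by column in base 16, right to left:
  3+f = 2 carry 1
  4+7+1 = c
  8+8 = 0 carry 1
  f+7+1 = 7 carry 1
  9+6+1 = 0 carry 1
  1+6+1 = 8
  5+4 = 9
  2+f = 1 carry 1
  e+6+1 = 5 carry 1
  1+1+1 = 3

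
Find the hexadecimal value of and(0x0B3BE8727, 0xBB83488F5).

AND each hex digit independently (no carries):
  0&B=0, B&B=B, 3&8=0, B&3=3, E&4=4, 8&8=8, 7&8=0, 2&F=2, 7&5=5

0x0B0348025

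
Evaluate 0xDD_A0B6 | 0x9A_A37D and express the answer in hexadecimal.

OR each hex digit independently (no carries):
  D|9=D, D|A=F, A|A=A, 0|3=3, B|7=F, 6|D=F

0xDFA3FF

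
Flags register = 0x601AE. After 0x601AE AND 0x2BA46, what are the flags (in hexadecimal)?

0x20006

AND each hex digit independently (no carries):
  6&2=2, 0&B=0, 1&A=0, A&4=0, E&6=6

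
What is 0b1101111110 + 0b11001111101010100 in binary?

Add column by column in base 2, right to left:
  0+0 = 0
  1+0 = 1
  1+1 = 0 carry 1
  1+0+1 = 0 carry 1
  1+1+1 = 1 carry 1
  1+0+1 = 0 carry 1
  1+1+1 = 1 carry 1
  0+0+1 = 1
  1+1 = 0 carry 1
  1+1+1 = 1 carry 1
  0+1+1 = 0 carry 1
  0+1+1 = 0 carry 1
  0+1+1 = 0 carry 1
  0+0+1 = 1
  0+0 = 0
  0+1 = 1
  0+1 = 1

0b11010001011010010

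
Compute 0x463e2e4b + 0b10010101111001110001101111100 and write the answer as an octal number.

0o13076610707

0x463e2e4b = 0o10617427113 in octal.
0b10010101111001110001101111100 = 0o2257161574 in octal.
Add column by column in base 8, right to left:
  3+4 = 7
  1+7 = 0 carry 1
  1+5+1 = 7
  7+1 = 0 carry 1
  2+6+1 = 1 carry 1
  4+1+1 = 6
  7+7 = 6 carry 1
  1+5+1 = 7
  6+2 = 0 carry 1
  0+2+1 = 3
  1+0 = 1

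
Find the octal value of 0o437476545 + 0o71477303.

0o531176050

Add column by column in base 8, right to left:
  5+3 = 0 carry 1
  4+0+1 = 5
  5+3 = 0 carry 1
  6+7+1 = 6 carry 1
  7+7+1 = 7 carry 1
  4+4+1 = 1 carry 1
  7+1+1 = 1 carry 1
  3+7+1 = 3 carry 1
  4+0+1 = 5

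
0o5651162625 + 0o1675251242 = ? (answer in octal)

0o7546434067

Add column by column in base 8, right to left:
  5+2 = 7
  2+4 = 6
  6+2 = 0 carry 1
  2+1+1 = 4
  6+5 = 3 carry 1
  1+2+1 = 4
  1+5 = 6
  5+7 = 4 carry 1
  6+6+1 = 5 carry 1
  5+1+1 = 7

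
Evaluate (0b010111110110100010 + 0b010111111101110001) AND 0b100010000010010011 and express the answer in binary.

Add column by column in base 2, right to left:
  0+1 = 1
  1+0 = 1
  0+0 = 0
  0+0 = 0
  0+1 = 1
  1+1 = 0 carry 1
  0+1+1 = 0 carry 1
  1+0+1 = 0 carry 1
  1+1+1 = 1 carry 1
  0+1+1 = 0 carry 1
  1+1+1 = 1 carry 1
  1+1+1 = 1 carry 1
  1+1+1 = 1 carry 1
  1+1+1 = 1 carry 1
  1+1+1 = 1 carry 1
  0+0+1 = 1
  1+1 = 0 carry 1
  final carry 1
Sum = 0b101111110100010011; now AND with 0b100010000010010011:
  101111110100010011
& 100010000010010011
= 100010000000010011

0b100010000000010011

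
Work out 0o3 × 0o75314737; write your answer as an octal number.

0o270146635

Multiply each base-8 digit by 3, carrying:
  7×3 = 21 → write 5 carry 2
  3×3+2 = 11 → write 3 carry 1
  7×3+1 = 22 → write 6 carry 2
  4×3+2 = 14 → write 6 carry 1
  1×3+1 = 4 → write 4
  3×3 = 9 → write 1 carry 1
  5×3+1 = 16 → write 0 carry 2
  7×3+2 = 23 → write 7 carry 2
  remaining carry: 2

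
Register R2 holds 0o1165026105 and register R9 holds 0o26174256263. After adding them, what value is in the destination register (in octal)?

Add column by column in base 8, right to left:
  5+3 = 0 carry 1
  0+6+1 = 7
  1+2 = 3
  6+6 = 4 carry 1
  2+5+1 = 0 carry 1
  0+2+1 = 3
  5+4 = 1 carry 1
  6+7+1 = 6 carry 1
  1+1+1 = 3
  1+6 = 7
  0+2 = 2

0o27361304370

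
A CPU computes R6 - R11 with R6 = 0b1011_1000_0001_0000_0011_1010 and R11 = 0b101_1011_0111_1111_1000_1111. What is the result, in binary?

Subtract column by column in base 2:
  0-1 → 1 (borrow)
  1-1-1 → 1 (borrow)
  0-1-1 → 0 (borrow)
  1-1-1 → 1 (borrow)
  1-0-1 → 0
  1-0 → 1
  0-0 → 0
  0-1 → 1 (borrow)
  0-1-1 → 0 (borrow)
  0-1-1 → 0 (borrow)
  0-1-1 → 0 (borrow)
  0-1-1 → 0 (borrow)
  1-1-1 → 1 (borrow)
  0-1-1 → 0 (borrow)
  0-1-1 → 0 (borrow)
  0-0-1 → 1 (borrow)
  0-1-1 → 0 (borrow)
  0-1-1 → 0 (borrow)
  0-0-1 → 1 (borrow)
  1-1-1 → 1 (borrow)
  1-1-1 → 1 (borrow)
  1-0-1 → 0
  0-1 → 1 (borrow)
  1-0-1 → 0

0b10111001001000010101011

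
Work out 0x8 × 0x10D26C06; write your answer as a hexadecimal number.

Multiply each base-16 digit by 8, carrying:
  6×8 = 48 → write 0 carry 3
  0×8+3 = 3 → write 3
  C×8 = 96 → write 0 carry 6
  6×8+6 = 54 → write 6 carry 3
  2×8+3 = 19 → write 3 carry 1
  D×8+1 = 105 → write 9 carry 6
  0×8+6 = 6 → write 6
  1×8 = 8 → write 8

0x86936030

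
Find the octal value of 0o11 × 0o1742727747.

Multiply each base-8 digit by 9, carrying:
  7×9 = 63 → write 7 carry 7
  4×9+7 = 43 → write 3 carry 5
  7×9+5 = 68 → write 4 carry 8
  7×9+8 = 71 → write 7 carry 8
  2×9+8 = 26 → write 2 carry 3
  7×9+3 = 66 → write 2 carry 8
  2×9+8 = 26 → write 2 carry 3
  4×9+3 = 39 → write 7 carry 4
  7×9+4 = 67 → write 3 carry 8
  1×9+8 = 17 → write 1 carry 2
  remaining carry: 2

0o21372227437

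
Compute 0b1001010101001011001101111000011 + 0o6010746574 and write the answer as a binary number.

0b1111010110010010110100100111111

0o6010746574 = 0b110000001000111100110101111100 in binary.
Add column by column in base 2, right to left:
  1+0 = 1
  1+0 = 1
  0+1 = 1
  0+1 = 1
  0+1 = 1
  0+1 = 1
  1+1 = 0 carry 1
  1+0+1 = 0 carry 1
  1+1+1 = 1 carry 1
  1+0+1 = 0 carry 1
  0+1+1 = 0 carry 1
  1+1+1 = 1 carry 1
  1+0+1 = 0 carry 1
  0+0+1 = 1
  0+1 = 1
  1+1 = 0 carry 1
  1+1+1 = 1 carry 1
  0+1+1 = 0 carry 1
  1+0+1 = 0 carry 1
  0+0+1 = 1
  0+0 = 0
  1+1 = 0 carry 1
  0+0+1 = 1
  1+0 = 1
  0+0 = 0
  1+0 = 1
  0+0 = 0
  1+0 = 1
  0+1 = 1
  0+1 = 1
  1+0 = 1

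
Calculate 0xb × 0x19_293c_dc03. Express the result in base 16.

0x114c59d7421

Multiply each base-16 digit by 11, carrying:
  3×11 = 33 → write 1 carry 2
  0×11+2 = 2 → write 2
  c×11 = 132 → write 4 carry 8
  d×11+8 = 151 → write 7 carry 9
  c×11+9 = 141 → write d carry 8
  3×11+8 = 41 → write 9 carry 2
  9×11+2 = 101 → write 5 carry 6
  2×11+6 = 28 → write c carry 1
  9×11+1 = 100 → write 4 carry 6
  1×11+6 = 17 → write 1 carry 1
  remaining carry: 1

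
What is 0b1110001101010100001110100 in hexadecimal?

0x1c6a874

Group the bits into nibbles: 0001 1100 0110 1010 1000 0111 0100 → 1c6a874.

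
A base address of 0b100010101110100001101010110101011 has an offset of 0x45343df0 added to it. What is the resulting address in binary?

0x45343df0 = 0b1000101001101000011110111110000 in binary.
Add column by column in base 2, right to left:
  1+0 = 1
  1+0 = 1
  0+0 = 0
  1+0 = 1
  0+1 = 1
  1+1 = 0 carry 1
  0+1+1 = 0 carry 1
  1+1+1 = 1 carry 1
  1+1+1 = 1 carry 1
  0+0+1 = 1
  1+1 = 0 carry 1
  0+1+1 = 0 carry 1
  1+1+1 = 1 carry 1
  0+1+1 = 0 carry 1
  1+0+1 = 0 carry 1
  1+0+1 = 0 carry 1
  0+0+1 = 1
  0+0 = 0
  0+1 = 1
  0+0 = 0
  1+1 = 0 carry 1
  0+1+1 = 0 carry 1
  1+0+1 = 0 carry 1
  1+0+1 = 0 carry 1
  1+1+1 = 1 carry 1
  0+0+1 = 1
  1+1 = 0 carry 1
  0+0+1 = 1
  1+0 = 1
  0+0 = 0
  0+1 = 1
  0+0 = 0
  1+0 = 1

0b101011011000001010001001110011011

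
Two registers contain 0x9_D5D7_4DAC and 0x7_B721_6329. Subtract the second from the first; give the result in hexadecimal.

Subtract column by column in base 16:
  C-9 → 3
  A-2 → 8
  D-3 → A
  4-6 → E (borrow)
  7-1-1 → 5
  D-2 → B
  5-7 → E (borrow)
  D-B-1 → 1
  9-7 → 2

0x21EB5EA83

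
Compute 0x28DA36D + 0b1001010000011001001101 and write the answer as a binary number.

0b10101100101010100110111010

0x28DA36D = 0b10100011011010001101101101 in binary.
Add column by column in base 2, right to left:
  1+1 = 0 carry 1
  0+0+1 = 1
  1+1 = 0 carry 1
  1+1+1 = 1 carry 1
  0+0+1 = 1
  1+0 = 1
  1+1 = 0 carry 1
  0+0+1 = 1
  1+0 = 1
  1+1 = 0 carry 1
  0+1+1 = 0 carry 1
  0+0+1 = 1
  0+0 = 0
  1+0 = 1
  0+0 = 0
  1+0 = 1
  1+1 = 0 carry 1
  0+0+1 = 1
  1+1 = 0 carry 1
  1+0+1 = 0 carry 1
  0+0+1 = 1
  0+1 = 1
  0+0 = 0
  1+0 = 1
  0+0 = 0
  1+0 = 1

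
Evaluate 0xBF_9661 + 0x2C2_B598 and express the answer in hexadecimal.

Add column by column in base 16, right to left:
  1+8 = 9
  6+9 = F
  6+5 = B
  9+B = 4 carry 1
  F+2+1 = 2 carry 1
  B+C+1 = 8 carry 1
  0+2+1 = 3

0x3824BF9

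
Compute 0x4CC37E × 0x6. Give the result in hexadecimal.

0x1CC94F4

Multiply each base-16 digit by 6, carrying:
  E×6 = 84 → write 4 carry 5
  7×6+5 = 47 → write F carry 2
  3×6+2 = 20 → write 4 carry 1
  C×6+1 = 73 → write 9 carry 4
  C×6+4 = 76 → write C carry 4
  4×6+4 = 28 → write C carry 1
  remaining carry: 1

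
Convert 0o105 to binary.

0b1000101

Each octal digit is 3 bits: 1=001 0=000 5=101.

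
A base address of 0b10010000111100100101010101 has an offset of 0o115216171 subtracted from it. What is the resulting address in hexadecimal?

0b10010000111100100101010101 = 0x243c955 in hexadecimal.
0o115216171 = 0x1351c79 in hexadecimal.
Subtract column by column in base 16:
  5-9 → c (borrow)
  5-7-1 → d (borrow)
  9-c-1 → c (borrow)
  c-1-1 → a
  3-5 → e (borrow)
  4-3-1 → 0
  2-1 → 1

0x10eacdc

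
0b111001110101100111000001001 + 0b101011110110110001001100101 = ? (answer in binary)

0b1100101101100011000001101110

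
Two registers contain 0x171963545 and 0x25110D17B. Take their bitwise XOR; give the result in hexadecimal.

XOR each hex digit independently (no carries):
  1^2=3, 7^5=2, 1^1=0, 9^1=8, 6^0=6, 3^D=E, 5^1=4, 4^7=3, 5^B=E

0x32086E43E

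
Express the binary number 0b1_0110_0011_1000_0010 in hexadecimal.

0x16382

Group the bits into nibbles: 0001 0110 0011 1000 0010 → 16382.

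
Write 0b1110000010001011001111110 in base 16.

0x1c1167e

Group the bits into nibbles: 0001 1100 0001 0001 0110 0111 1110 → 1c1167e.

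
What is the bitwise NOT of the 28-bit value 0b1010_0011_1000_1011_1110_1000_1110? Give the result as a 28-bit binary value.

Invert each bit: 1010001110001011111010001110 → 0101110001110100000101110001.

0b0101110001110100000101110001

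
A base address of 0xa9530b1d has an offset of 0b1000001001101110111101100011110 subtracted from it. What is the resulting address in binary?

0xa9530b1d = 0b10101001010100110000101100011101 in binary.
Subtract column by column in base 2:
  1-0 → 1
  0-1 → 1 (borrow)
  1-1-1 → 1 (borrow)
  1-1-1 → 1 (borrow)
  1-1-1 → 1 (borrow)
  0-0-1 → 1 (borrow)
  0-0-1 → 1 (borrow)
  0-0-1 → 1 (borrow)
  1-1-1 → 1 (borrow)
  1-1-1 → 1 (borrow)
  0-0-1 → 1 (borrow)
  1-1-1 → 1 (borrow)
  0-1-1 → 0 (borrow)
  0-1-1 → 0 (borrow)
  0-1-1 → 0 (borrow)
  0-0-1 → 1 (borrow)
  1-1-1 → 1 (borrow)
  1-1-1 → 1 (borrow)
  0-1-1 → 0 (borrow)
  0-0-1 → 1 (borrow)
  1-1-1 → 1 (borrow)
  0-1-1 → 0 (borrow)
  1-0-1 → 0
  0-0 → 0
  1-1 → 0
  0-0 → 0
  0-0 → 0
  1-0 → 1
  0-0 → 0
  1-0 → 1
  0-1 → 1 (borrow)
  1-0-1 → 0

0b1101000000110111000111111111111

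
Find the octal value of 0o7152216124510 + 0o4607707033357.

0o13762125160067

Add column by column in base 8, right to left:
  0+7 = 7
  1+5 = 6
  5+3 = 0 carry 1
  4+3+1 = 0 carry 1
  2+3+1 = 6
  1+0 = 1
  6+7 = 5 carry 1
  1+0+1 = 2
  2+7 = 1 carry 1
  2+7+1 = 2 carry 1
  5+0+1 = 6
  1+6 = 7
  7+4 = 3 carry 1
  final carry 1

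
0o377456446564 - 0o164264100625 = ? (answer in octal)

0o213172345737

Subtract column by column in base 8:
  4-5 → 7 (borrow)
  6-2-1 → 3
  5-6 → 7 (borrow)
  6-0-1 → 5
  4-0 → 4
  4-1 → 3
  6-4 → 2
  5-6 → 7 (borrow)
  4-2-1 → 1
  7-4 → 3
  7-6 → 1
  3-1 → 2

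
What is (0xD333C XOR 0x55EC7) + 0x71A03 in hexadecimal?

0xF87FE

First 0xD333C XOR 0x55EC7 = 0x86DFB.
Add column by column in base 16, right to left:
  B+3 = E
  F+0 = F
  D+A = 7 carry 1
  6+1+1 = 8
  8+7 = F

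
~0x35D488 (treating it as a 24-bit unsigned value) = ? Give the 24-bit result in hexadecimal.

Each hex digit d becomes F−d:
  3→C, 5→A, D→2, 4→B, 8→7, 8→7

0xCA2B77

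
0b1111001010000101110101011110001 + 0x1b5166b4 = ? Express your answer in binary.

0b10010100100101000101000110100101

0x1b5166b4 = 0b11011010100010110011010110100 in binary.
Add column by column in base 2, right to left:
  1+0 = 1
  0+0 = 0
  0+1 = 1
  0+0 = 0
  1+1 = 0 carry 1
  1+1+1 = 1 carry 1
  1+0+1 = 0 carry 1
  1+1+1 = 1 carry 1
  0+0+1 = 1
  1+1 = 0 carry 1
  0+1+1 = 0 carry 1
  1+0+1 = 0 carry 1
  0+0+1 = 1
  1+1 = 0 carry 1
  1+1+1 = 1 carry 1
  1+0+1 = 0 carry 1
  0+1+1 = 0 carry 1
  1+0+1 = 0 carry 1
  0+0+1 = 1
  0+0 = 0
  0+1 = 1
  0+0 = 0
  1+1 = 0 carry 1
  0+0+1 = 1
  1+1 = 0 carry 1
  0+1+1 = 0 carry 1
  0+0+1 = 1
  1+1 = 0 carry 1
  1+1+1 = 1 carry 1
  1+0+1 = 0 carry 1
  1+0+1 = 0 carry 1
  final carry 1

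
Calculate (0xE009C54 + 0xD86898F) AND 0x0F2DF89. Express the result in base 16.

Add column by column in base 16, right to left:
  4+F = 3 carry 1
  5+8+1 = E
  C+9 = 5 carry 1
  9+8+1 = 2 carry 1
  0+6+1 = 7
  0+8 = 8
  E+D = B carry 1
  final carry 1
Sum = 0x1B8725E3; now AND with 0x0F2DF89:
  1&0=0, B&0=0, 8&F=8, 7&2=2, 2&D=0, 5&F=5, E&8=8, 3&9=1

0x820581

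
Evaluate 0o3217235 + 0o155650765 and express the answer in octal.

Add column by column in base 8, right to left:
  5+5 = 2 carry 1
  3+6+1 = 2 carry 1
  2+7+1 = 2 carry 1
  7+0+1 = 0 carry 1
  1+5+1 = 7
  2+6 = 0 carry 1
  3+5+1 = 1 carry 1
  0+5+1 = 6
  0+1 = 1

0o161070222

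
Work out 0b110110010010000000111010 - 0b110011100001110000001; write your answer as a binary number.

Subtract column by column in base 2:
  0-1 → 1 (borrow)
  1-0-1 → 0
  0-0 → 0
  1-0 → 1
  1-0 → 1
  1-0 → 1
  0-0 → 0
  0-1 → 1 (borrow)
  0-1-1 → 0 (borrow)
  0-1-1 → 0 (borrow)
  0-0-1 → 1 (borrow)
  0-0-1 → 1 (borrow)
  0-0-1 → 1 (borrow)
  1-0-1 → 0
  0-1 → 1 (borrow)
  0-1-1 → 0 (borrow)
  1-1-1 → 1 (borrow)
  0-0-1 → 1 (borrow)
  0-0-1 → 1 (borrow)
  1-1-1 → 1 (borrow)
  1-1-1 → 1 (borrow)
  0-0-1 → 1 (borrow)
  1-0-1 → 0
  1-0 → 1

0b101111110101110010111001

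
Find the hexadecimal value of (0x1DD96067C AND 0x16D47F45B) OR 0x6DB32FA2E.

0x7DF36FE7E

0x1DD96067C AND 0x16D47F45B = 0x14D060458.
Then OR with 0x6DB32FA2E.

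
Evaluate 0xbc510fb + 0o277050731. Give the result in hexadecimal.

0o277050731 = 0x2fc51d9 in hexadecimal.
Add column by column in base 16, right to left:
  b+9 = 4 carry 1
  f+d+1 = d carry 1
  0+1+1 = 2
  1+5 = 6
  5+c = 1 carry 1
  c+f+1 = c carry 1
  b+2+1 = e

0xec162d4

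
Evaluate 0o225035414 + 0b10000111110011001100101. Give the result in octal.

0o246020561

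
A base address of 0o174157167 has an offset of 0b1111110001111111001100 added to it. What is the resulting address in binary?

0b10001011111111111001000011

0o174157167 = 0b1111100001101111001110111 in binary.
Add column by column in base 2, right to left:
  1+0 = 1
  1+0 = 1
  1+1 = 0 carry 1
  0+1+1 = 0 carry 1
  1+0+1 = 0 carry 1
  1+0+1 = 0 carry 1
  1+1+1 = 1 carry 1
  0+1+1 = 0 carry 1
  0+1+1 = 0 carry 1
  1+1+1 = 1 carry 1
  1+1+1 = 1 carry 1
  1+1+1 = 1 carry 1
  1+1+1 = 1 carry 1
  0+0+1 = 1
  1+0 = 1
  1+0 = 1
  0+1 = 1
  0+1 = 1
  0+1 = 1
  0+1 = 1
  1+1 = 0 carry 1
  1+1+1 = 1 carry 1
  1+0+1 = 0 carry 1
  1+0+1 = 0 carry 1
  1+0+1 = 0 carry 1
  final carry 1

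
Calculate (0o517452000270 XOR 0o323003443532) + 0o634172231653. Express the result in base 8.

First 0o517452000270 XOR 0o323003443532 = 0o634451443742.
Add column by column in base 8, right to left:
  2+3 = 5
  4+5 = 1 carry 1
  7+6+1 = 6 carry 1
  3+1+1 = 5
  4+3 = 7
  4+2 = 6
  1+2 = 3
  5+7 = 4 carry 1
  4+1+1 = 6
  4+4 = 0 carry 1
  3+3+1 = 7
  6+6 = 4 carry 1
  final carry 1

0o1470643675615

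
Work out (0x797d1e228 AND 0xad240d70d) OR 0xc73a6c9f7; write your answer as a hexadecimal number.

0xef3e6cbff

0x797d1e228 AND 0xad240d70d = 0x29240c208.
Then OR with 0xc73a6c9f7.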